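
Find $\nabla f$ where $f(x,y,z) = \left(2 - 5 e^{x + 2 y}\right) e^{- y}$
(-5*exp(x + y), (-5*exp(x + 2*y) - 2)*exp(-y), 0)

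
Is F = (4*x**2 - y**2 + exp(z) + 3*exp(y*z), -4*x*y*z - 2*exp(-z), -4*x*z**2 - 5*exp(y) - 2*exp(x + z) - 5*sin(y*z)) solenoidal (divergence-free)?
No, ∇·F = -12*x*z + 8*x - 5*y*cos(y*z) - 2*exp(x + z)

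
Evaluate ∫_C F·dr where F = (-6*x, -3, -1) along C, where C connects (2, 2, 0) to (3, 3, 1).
-19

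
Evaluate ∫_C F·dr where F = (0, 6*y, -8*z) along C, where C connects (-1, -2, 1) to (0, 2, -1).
0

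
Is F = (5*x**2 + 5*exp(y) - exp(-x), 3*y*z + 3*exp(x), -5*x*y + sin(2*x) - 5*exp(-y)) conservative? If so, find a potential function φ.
No, ∇×F = (-5*x - 3*y + 5*exp(-y), 5*y - 2*cos(2*x), 3*exp(x) - 5*exp(y)) ≠ 0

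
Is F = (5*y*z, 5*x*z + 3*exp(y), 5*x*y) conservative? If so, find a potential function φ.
Yes, F is conservative. φ = 5*x*y*z + 3*exp(y)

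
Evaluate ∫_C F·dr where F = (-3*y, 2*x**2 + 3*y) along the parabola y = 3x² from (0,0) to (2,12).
240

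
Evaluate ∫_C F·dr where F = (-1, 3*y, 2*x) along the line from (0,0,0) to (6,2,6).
36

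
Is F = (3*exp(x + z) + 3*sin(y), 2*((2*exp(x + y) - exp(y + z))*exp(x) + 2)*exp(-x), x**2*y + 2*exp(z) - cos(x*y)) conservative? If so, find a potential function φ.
No, ∇×F = (x**2 + x*sin(x*y) + 2*exp(y + z), -2*x*y - y*sin(x*y) + 3*exp(x + z), 4*exp(x + y) - 3*cos(y) - 4*exp(-x)) ≠ 0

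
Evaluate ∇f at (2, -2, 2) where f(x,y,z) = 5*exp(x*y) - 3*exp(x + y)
(-3 - 10*exp(-4), -3 + 10*exp(-4), 0)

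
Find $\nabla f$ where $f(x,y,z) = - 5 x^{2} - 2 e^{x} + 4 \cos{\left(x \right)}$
(-10*x - 2*exp(x) - 4*sin(x), 0, 0)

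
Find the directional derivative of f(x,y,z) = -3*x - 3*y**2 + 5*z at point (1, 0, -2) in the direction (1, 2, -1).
-4*sqrt(6)/3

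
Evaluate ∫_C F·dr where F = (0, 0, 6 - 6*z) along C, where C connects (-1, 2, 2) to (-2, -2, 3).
-9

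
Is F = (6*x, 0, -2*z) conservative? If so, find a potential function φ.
Yes, F is conservative. φ = 3*x**2 - z**2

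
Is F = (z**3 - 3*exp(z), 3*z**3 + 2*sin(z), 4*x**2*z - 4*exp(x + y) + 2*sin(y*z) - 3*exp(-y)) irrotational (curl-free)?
No, ∇×F = (-9*z**2 + 2*z*cos(y*z) - 4*exp(x + y) - 2*cos(z) + 3*exp(-y), -8*x*z + 3*z**2 - 3*exp(z) + 4*exp(x + y), 0)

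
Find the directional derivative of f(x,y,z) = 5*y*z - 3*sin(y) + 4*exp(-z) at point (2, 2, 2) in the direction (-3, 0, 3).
sqrt(2)*(-2 + 5*exp(2))*exp(-2)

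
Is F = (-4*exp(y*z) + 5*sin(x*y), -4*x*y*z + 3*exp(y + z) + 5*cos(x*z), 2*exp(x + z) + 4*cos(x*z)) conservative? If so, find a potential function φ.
No, ∇×F = (4*x*y + 5*x*sin(x*z) - 3*exp(y + z), -4*y*exp(y*z) + 4*z*sin(x*z) - 2*exp(x + z), -5*x*cos(x*y) - 4*y*z + 4*z*exp(y*z) - 5*z*sin(x*z)) ≠ 0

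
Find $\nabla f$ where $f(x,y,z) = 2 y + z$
(0, 2, 1)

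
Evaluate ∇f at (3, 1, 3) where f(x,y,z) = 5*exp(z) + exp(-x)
(-exp(-3), 0, 5*exp(3))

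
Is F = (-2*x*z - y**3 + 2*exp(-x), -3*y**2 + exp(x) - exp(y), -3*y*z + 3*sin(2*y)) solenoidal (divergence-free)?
No, ∇·F = -9*y - 2*z - exp(y) - 2*exp(-x)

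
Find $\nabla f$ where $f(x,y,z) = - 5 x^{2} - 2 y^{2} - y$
(-10*x, -4*y - 1, 0)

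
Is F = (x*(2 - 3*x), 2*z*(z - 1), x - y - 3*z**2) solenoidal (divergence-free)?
No, ∇·F = -6*x - 6*z + 2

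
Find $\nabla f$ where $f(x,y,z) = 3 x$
(3, 0, 0)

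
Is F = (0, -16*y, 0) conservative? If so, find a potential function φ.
Yes, F is conservative. φ = -8*y**2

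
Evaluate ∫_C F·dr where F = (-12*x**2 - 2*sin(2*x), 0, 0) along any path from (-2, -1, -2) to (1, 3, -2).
-36 + cos(2) - cos(4)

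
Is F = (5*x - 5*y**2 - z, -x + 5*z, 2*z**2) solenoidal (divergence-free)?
No, ∇·F = 4*z + 5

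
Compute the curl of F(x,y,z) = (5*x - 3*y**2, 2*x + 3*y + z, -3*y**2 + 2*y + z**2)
(1 - 6*y, 0, 6*y + 2)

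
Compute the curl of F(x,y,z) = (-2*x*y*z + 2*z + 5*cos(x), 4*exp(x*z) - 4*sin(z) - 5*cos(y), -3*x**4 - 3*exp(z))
(-4*x*exp(x*z) + 4*cos(z), 12*x**3 - 2*x*y + 2, 2*z*(x + 2*exp(x*z)))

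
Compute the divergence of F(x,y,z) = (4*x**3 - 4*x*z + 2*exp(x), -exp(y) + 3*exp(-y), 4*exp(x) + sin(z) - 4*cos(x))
12*x**2 - 4*z + 2*exp(x) - exp(y) + cos(z) - 3*exp(-y)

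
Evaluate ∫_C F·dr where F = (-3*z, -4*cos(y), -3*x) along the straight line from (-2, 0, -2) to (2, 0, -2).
24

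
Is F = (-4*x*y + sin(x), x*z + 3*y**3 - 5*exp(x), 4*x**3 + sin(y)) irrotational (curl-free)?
No, ∇×F = (-x + cos(y), -12*x**2, 4*x + z - 5*exp(x))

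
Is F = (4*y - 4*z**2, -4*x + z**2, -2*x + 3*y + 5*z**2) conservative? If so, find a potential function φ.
No, ∇×F = (3 - 2*z, 2 - 8*z, -8) ≠ 0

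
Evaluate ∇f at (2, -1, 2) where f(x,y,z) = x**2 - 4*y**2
(4, 8, 0)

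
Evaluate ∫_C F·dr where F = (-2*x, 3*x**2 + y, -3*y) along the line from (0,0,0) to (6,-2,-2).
-112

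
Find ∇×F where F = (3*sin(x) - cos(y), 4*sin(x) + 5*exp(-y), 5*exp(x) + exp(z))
(0, -5*exp(x), -sin(y) + 4*cos(x))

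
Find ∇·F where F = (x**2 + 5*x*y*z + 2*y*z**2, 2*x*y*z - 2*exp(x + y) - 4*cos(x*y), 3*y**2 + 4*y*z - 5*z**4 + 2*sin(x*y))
2*x*z + 4*x*sin(x*y) + 2*x + 5*y*z + 4*y - 20*z**3 - 2*exp(x + y)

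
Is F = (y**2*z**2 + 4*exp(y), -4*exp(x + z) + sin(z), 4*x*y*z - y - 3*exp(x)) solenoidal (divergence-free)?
No, ∇·F = 4*x*y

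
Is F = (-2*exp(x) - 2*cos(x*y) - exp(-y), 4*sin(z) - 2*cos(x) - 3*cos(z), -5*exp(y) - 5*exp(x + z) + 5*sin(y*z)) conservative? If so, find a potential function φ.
No, ∇×F = (5*z*cos(y*z) - 5*exp(y) - 3*sin(z) - 4*cos(z), 5*exp(x + z), -2*x*sin(x*y) + 2*sin(x) - exp(-y)) ≠ 0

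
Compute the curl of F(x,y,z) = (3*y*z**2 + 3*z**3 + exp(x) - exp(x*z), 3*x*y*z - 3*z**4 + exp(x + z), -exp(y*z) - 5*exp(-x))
(-3*x*y + 12*z**3 - z*exp(y*z) - exp(x + z), -x*exp(x*z) + 6*y*z + 9*z**2 - 5*exp(-x), 3*y*z - 3*z**2 + exp(x + z))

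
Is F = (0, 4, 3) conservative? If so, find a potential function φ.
Yes, F is conservative. φ = 4*y + 3*z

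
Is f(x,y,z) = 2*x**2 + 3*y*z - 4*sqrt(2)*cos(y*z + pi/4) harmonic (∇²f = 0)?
No, ∇²f = 4*sqrt(2)*y**2*cos(y*z + pi/4) + 4*sqrt(2)*z**2*cos(y*z + pi/4) + 4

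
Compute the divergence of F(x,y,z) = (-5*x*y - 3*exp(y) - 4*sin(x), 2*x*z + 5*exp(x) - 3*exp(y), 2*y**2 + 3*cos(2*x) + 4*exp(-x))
-5*y - 3*exp(y) - 4*cos(x)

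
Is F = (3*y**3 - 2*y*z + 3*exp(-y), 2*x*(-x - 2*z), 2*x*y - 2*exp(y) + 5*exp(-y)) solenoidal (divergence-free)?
Yes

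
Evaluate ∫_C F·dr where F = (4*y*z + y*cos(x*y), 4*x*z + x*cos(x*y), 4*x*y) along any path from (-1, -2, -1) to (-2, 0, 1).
8 - sin(2)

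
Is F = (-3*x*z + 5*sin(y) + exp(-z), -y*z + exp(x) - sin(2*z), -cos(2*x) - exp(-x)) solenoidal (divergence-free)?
No, ∇·F = -4*z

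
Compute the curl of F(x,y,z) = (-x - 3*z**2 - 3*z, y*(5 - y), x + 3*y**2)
(6*y, -6*z - 4, 0)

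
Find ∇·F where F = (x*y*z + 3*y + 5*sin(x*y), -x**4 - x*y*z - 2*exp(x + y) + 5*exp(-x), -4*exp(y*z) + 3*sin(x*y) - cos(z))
-x*z + y*z - 4*y*exp(y*z) + 5*y*cos(x*y) - 2*exp(x + y) + sin(z)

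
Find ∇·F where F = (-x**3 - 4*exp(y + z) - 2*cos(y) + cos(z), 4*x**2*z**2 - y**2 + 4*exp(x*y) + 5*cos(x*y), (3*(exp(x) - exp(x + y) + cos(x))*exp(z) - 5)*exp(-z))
-3*x**2 + 4*x*exp(x*y) - 5*x*sin(x*y) - 2*y + 5*exp(-z)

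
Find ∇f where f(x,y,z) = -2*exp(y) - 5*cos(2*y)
(0, -2*exp(y) + 10*sin(2*y), 0)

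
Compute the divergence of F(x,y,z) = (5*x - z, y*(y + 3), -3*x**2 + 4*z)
2*y + 12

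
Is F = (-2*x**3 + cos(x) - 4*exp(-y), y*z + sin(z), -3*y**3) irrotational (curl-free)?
No, ∇×F = (-9*y**2 - y - cos(z), 0, -4*exp(-y))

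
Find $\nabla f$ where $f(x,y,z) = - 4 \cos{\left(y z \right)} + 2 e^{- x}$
(-2*exp(-x), 4*z*sin(y*z), 4*y*sin(y*z))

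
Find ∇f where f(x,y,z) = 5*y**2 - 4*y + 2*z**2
(0, 10*y - 4, 4*z)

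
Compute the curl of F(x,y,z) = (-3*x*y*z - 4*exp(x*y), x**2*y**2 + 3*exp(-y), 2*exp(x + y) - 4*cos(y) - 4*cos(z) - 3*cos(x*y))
(3*x*sin(x*y) + 2*exp(x + y) + 4*sin(y), -3*x*y - 3*y*sin(x*y) - 2*exp(x + y), x*(2*y**2 + 3*z + 4*exp(x*y)))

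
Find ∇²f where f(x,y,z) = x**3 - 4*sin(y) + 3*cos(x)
6*x + 4*sin(y) - 3*cos(x)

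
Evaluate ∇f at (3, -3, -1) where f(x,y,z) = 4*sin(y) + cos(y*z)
(0, 4*cos(3) + sin(3), 3*sin(3))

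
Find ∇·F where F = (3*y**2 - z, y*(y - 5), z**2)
2*y + 2*z - 5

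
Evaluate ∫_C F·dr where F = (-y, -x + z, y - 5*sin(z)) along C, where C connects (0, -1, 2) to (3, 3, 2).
-1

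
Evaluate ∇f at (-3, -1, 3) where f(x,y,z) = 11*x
(11, 0, 0)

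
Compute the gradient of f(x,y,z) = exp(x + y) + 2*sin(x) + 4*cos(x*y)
(-4*y*sin(x*y) + exp(x + y) + 2*cos(x), -4*x*sin(x*y) + exp(x + y), 0)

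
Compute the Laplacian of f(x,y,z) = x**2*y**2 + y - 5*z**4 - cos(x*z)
x**2*cos(x*z) + 2*x**2 + 2*y**2 + z**2*cos(x*z) - 60*z**2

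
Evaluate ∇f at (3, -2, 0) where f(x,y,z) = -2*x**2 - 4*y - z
(-12, -4, -1)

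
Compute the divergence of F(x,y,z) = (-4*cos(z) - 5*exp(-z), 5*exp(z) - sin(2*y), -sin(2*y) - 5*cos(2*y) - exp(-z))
-2*cos(2*y) + exp(-z)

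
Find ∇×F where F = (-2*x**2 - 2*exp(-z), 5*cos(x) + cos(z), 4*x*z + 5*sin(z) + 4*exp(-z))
(sin(z), -4*z + 2*exp(-z), -5*sin(x))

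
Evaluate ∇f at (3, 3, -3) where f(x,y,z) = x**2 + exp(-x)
(6 - exp(-3), 0, 0)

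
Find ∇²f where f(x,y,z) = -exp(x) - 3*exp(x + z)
-exp(x) - 6*exp(x + z)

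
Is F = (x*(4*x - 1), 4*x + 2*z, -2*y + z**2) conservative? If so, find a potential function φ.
No, ∇×F = (-4, 0, 4) ≠ 0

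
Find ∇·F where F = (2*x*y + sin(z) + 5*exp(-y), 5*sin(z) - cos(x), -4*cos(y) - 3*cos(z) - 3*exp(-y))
2*y + 3*sin(z)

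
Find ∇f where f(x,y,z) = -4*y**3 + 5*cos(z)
(0, -12*y**2, -5*sin(z))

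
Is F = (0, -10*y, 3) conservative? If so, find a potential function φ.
Yes, F is conservative. φ = -5*y**2 + 3*z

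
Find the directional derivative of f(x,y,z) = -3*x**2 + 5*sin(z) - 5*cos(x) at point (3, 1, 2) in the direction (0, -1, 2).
2*sqrt(5)*cos(2)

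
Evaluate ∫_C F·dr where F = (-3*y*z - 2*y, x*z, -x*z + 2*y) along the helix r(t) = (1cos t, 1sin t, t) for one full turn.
2*pi*(1 + 2*pi)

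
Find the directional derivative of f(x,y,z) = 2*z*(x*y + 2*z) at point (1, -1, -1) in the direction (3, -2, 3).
-10*sqrt(22)/11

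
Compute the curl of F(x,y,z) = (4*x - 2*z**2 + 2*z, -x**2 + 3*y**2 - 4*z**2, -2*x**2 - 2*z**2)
(8*z, 4*x - 4*z + 2, -2*x)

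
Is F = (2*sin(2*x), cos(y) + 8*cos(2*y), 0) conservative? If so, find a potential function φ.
Yes, F is conservative. φ = sin(y) + 4*sin(2*y) - cos(2*x)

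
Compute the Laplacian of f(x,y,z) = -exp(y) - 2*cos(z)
-exp(y) + 2*cos(z)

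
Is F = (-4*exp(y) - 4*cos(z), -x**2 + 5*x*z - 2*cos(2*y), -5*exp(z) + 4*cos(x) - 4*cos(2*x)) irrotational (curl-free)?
No, ∇×F = (-5*x, 4*sin(x) - 8*sin(2*x) + 4*sin(z), -2*x + 5*z + 4*exp(y))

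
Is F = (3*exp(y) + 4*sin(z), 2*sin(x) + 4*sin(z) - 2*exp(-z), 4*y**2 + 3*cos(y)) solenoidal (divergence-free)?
Yes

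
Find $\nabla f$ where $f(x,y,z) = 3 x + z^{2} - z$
(3, 0, 2*z - 1)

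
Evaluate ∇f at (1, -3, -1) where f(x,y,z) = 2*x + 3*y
(2, 3, 0)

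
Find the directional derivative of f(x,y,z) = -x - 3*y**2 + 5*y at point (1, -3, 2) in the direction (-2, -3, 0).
-67*sqrt(13)/13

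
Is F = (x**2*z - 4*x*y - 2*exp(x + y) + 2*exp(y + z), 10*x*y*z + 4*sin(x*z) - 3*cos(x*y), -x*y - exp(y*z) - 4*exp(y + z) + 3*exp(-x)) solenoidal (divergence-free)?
No, ∇·F = 12*x*z + 3*x*sin(x*y) - y*exp(y*z) - 4*y - 2*exp(x + y) - 4*exp(y + z)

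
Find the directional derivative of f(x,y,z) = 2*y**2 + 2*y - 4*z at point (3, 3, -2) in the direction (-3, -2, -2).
-20*sqrt(17)/17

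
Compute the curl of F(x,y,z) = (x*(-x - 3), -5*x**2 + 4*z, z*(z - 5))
(-4, 0, -10*x)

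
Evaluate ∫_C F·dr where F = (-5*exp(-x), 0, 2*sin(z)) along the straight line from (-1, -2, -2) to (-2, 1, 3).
-5*E + 2*cos(2) - 2*cos(3) + 5*exp(2)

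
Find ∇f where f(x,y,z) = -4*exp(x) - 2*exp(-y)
(-4*exp(x), 2*exp(-y), 0)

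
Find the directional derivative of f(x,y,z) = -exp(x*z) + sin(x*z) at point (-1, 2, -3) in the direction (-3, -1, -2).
11*sqrt(14)*(-exp(3) + cos(3))/14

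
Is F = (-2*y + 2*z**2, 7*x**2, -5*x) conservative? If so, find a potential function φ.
No, ∇×F = (0, 4*z + 5, 14*x + 2) ≠ 0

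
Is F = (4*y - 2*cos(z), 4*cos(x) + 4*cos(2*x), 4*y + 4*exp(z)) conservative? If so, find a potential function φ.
No, ∇×F = (4, 2*sin(z), -4*sin(x) - 8*sin(2*x) - 4) ≠ 0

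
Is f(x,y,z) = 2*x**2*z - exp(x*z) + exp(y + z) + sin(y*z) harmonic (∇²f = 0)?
No, ∇²f = -x**2*exp(x*z) - y**2*sin(y*z) - z**2*sin(y*z) - z*(z*exp(x*z) - 4) + 2*exp(y + z)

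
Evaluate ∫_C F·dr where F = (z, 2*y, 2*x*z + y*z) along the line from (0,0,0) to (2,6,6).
162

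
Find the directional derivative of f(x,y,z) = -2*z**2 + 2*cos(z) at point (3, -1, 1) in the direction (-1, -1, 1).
-2*sqrt(3)*(sin(1) + 2)/3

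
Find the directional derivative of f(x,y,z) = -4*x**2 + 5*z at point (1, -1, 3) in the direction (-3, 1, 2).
17*sqrt(14)/7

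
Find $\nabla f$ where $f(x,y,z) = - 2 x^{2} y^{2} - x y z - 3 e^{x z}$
(-4*x*y**2 - y*z - 3*z*exp(x*z), x*(-4*x*y - z), x*(-y - 3*exp(x*z)))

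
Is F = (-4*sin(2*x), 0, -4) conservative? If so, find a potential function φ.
Yes, F is conservative. φ = -4*z + 2*cos(2*x)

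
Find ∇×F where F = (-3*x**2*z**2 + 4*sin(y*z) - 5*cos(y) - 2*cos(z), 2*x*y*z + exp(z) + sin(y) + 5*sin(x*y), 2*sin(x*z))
(-2*x*y - exp(z), -6*x**2*z + 4*y*cos(y*z) - 2*z*cos(x*z) + 2*sin(z), 2*y*z + 5*y*cos(x*y) - 4*z*cos(y*z) - 5*sin(y))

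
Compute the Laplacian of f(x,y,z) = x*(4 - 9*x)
-18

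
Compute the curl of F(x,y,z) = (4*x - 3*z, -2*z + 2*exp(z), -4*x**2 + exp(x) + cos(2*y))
(-2*exp(z) - 2*sin(2*y) + 2, 8*x - exp(x) - 3, 0)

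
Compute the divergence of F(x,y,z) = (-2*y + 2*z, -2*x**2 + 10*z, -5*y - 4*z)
-4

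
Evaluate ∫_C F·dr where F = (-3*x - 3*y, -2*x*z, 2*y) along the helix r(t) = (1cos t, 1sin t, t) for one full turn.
pi*(3 - 2*pi)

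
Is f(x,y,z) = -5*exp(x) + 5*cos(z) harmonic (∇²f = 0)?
No, ∇²f = -5*exp(x) - 5*cos(z)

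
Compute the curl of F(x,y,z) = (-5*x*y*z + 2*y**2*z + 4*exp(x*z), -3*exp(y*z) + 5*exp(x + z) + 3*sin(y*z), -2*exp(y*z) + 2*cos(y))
(3*y*exp(y*z) - 3*y*cos(y*z) - 2*z*exp(y*z) - 5*exp(x + z) - 2*sin(y), -5*x*y + 4*x*exp(x*z) + 2*y**2, 5*x*z - 4*y*z + 5*exp(x + z))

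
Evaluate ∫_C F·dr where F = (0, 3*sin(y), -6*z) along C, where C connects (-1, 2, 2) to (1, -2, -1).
9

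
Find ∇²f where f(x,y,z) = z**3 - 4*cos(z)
6*z + 4*cos(z)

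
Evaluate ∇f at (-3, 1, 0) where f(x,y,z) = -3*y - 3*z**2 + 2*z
(0, -3, 2)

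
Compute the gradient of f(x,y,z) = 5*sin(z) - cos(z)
(0, 0, sin(z) + 5*cos(z))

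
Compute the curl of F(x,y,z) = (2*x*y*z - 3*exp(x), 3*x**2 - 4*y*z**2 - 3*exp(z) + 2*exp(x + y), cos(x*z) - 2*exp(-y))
(8*y*z + 3*exp(z) + 2*exp(-y), 2*x*y + z*sin(x*z), -2*x*z + 6*x + 2*exp(x + y))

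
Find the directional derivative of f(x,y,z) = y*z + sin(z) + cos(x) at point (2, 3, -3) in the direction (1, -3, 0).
sqrt(10)*(9 - sin(2))/10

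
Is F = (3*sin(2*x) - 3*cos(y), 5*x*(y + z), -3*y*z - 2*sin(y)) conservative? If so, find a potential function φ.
No, ∇×F = (-5*x - 3*z - 2*cos(y), 0, 5*y + 5*z - 3*sin(y)) ≠ 0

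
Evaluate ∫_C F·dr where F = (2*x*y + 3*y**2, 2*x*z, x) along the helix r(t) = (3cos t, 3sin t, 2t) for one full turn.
36*pi**2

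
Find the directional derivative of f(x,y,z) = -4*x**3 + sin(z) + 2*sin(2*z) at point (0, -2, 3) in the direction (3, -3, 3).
sqrt(3)*(cos(3) + 4*cos(6))/3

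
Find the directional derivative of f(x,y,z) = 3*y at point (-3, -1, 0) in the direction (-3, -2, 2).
-6*sqrt(17)/17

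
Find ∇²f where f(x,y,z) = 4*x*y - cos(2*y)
4*cos(2*y)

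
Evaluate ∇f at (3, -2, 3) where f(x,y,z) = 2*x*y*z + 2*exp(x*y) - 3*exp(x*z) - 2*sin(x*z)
(-9*exp(9) - 12 - 4*exp(-6) - 6*cos(9), 6*exp(-6) + 18, -9*exp(9) - 12 - 6*cos(9))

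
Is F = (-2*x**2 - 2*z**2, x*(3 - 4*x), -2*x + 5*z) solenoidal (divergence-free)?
No, ∇·F = 5 - 4*x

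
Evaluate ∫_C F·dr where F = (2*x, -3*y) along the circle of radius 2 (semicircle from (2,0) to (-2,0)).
0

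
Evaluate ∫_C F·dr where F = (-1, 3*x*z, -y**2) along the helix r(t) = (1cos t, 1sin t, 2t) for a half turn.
-pi + 2 + 3*pi**2/2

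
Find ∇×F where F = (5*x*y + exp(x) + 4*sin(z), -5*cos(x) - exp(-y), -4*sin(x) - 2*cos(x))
(0, -2*sin(x) + 4*cos(x) + 4*cos(z), -5*x + 5*sin(x))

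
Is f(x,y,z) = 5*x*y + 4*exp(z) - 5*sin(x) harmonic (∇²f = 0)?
No, ∇²f = 4*exp(z) + 5*sin(x)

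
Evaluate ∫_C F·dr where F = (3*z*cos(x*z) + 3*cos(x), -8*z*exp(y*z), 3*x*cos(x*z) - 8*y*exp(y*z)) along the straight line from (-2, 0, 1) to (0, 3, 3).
-8*exp(9) + 6*sin(2) + 8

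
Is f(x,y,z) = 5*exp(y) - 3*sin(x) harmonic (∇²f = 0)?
No, ∇²f = 5*exp(y) + 3*sin(x)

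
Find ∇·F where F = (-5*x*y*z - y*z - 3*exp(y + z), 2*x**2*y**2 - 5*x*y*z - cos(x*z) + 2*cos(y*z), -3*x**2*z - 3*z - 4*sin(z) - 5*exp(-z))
4*x**2*y - 3*x**2 - 5*x*z - 5*y*z - 2*z*sin(y*z) - 4*cos(z) - 3 + 5*exp(-z)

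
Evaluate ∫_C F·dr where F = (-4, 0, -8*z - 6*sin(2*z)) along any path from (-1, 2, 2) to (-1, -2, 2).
0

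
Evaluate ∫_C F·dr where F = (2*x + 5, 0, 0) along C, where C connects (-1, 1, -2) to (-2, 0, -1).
-2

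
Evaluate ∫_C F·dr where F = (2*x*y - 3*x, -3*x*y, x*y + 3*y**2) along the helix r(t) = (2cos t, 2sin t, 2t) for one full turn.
24*pi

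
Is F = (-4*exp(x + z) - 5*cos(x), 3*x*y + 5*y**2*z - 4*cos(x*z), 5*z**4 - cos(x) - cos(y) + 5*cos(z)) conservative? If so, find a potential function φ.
No, ∇×F = (-4*x*sin(x*z) - 5*y**2 + sin(y), -4*exp(x + z) - sin(x), 3*y + 4*z*sin(x*z)) ≠ 0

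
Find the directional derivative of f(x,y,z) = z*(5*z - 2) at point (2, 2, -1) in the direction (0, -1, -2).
24*sqrt(5)/5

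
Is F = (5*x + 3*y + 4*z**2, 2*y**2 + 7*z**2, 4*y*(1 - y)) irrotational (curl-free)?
No, ∇×F = (-8*y - 14*z + 4, 8*z, -3)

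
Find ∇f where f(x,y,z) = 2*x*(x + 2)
(4*x + 4, 0, 0)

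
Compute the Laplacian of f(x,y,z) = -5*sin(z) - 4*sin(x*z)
4*x**2*sin(x*z) + 4*z**2*sin(x*z) + 5*sin(z)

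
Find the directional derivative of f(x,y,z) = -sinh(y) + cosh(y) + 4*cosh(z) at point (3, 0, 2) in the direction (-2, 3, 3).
-sqrt(22)*(3/22 - 6*sinh(2)/11)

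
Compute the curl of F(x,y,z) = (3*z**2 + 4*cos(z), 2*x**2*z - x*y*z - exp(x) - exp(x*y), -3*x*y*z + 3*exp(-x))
(x*(-2*x + y - 3*z), 3*y*z + 6*z - 4*sin(z) + 3*exp(-x), 4*x*z - y*z - y*exp(x*y) - exp(x))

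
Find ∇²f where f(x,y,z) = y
0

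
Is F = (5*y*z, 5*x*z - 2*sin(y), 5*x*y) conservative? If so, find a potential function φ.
Yes, F is conservative. φ = 5*x*y*z + 2*cos(y)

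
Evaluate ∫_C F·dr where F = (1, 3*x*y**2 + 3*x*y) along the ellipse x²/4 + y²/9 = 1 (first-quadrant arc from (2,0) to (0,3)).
16 + 81*pi/8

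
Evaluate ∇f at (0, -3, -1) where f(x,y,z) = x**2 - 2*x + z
(-2, 0, 1)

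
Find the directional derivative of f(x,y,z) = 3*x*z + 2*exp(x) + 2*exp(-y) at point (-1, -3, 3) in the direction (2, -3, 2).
2*sqrt(17)*(2 + 6*E + 3*exp(4))*exp(-1)/17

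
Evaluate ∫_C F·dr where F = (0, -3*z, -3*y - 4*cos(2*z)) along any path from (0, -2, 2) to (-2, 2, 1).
-18 - 2*sin(2) + 2*sin(4)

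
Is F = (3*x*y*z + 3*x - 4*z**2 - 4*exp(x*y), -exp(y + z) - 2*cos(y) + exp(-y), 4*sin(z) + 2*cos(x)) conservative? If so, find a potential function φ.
No, ∇×F = (exp(y + z), 3*x*y - 8*z + 2*sin(x), x*(-3*z + 4*exp(x*y))) ≠ 0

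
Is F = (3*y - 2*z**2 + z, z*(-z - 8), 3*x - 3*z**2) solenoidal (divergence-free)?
No, ∇·F = -6*z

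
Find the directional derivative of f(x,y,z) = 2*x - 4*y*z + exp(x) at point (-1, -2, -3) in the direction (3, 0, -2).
sqrt(13)*(3 - 10*E)*exp(-1)/13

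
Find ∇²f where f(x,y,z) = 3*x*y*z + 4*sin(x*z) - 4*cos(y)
-4*x**2*sin(x*z) - 4*z**2*sin(x*z) + 4*cos(y)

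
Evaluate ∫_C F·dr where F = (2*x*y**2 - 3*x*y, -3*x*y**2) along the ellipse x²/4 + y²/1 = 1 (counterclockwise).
-3*pi/2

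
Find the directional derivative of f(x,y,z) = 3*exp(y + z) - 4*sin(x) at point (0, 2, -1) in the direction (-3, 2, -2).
12*sqrt(17)/17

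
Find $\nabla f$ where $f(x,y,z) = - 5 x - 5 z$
(-5, 0, -5)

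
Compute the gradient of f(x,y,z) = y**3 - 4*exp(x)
(-4*exp(x), 3*y**2, 0)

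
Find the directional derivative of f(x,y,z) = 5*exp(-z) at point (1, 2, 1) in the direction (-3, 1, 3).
-15*sqrt(19)*exp(-1)/19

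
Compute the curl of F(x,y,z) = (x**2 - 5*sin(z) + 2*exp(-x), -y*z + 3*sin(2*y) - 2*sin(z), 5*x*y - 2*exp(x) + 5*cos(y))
(5*x + y - 5*sin(y) + 2*cos(z), -5*y + 2*exp(x) - 5*cos(z), 0)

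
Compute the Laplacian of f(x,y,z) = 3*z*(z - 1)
6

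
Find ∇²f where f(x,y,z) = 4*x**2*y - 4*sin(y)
8*y + 4*sin(y)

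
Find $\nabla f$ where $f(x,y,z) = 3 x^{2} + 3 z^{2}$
(6*x, 0, 6*z)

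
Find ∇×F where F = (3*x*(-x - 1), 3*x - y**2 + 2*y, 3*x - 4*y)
(-4, -3, 3)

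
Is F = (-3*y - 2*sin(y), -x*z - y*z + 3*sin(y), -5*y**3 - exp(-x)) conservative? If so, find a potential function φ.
No, ∇×F = (x - 15*y**2 + y, -exp(-x), -z + 2*cos(y) + 3) ≠ 0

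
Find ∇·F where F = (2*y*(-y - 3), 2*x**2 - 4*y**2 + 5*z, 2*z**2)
-8*y + 4*z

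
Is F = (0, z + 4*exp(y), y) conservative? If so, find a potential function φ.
Yes, F is conservative. φ = y*z + 4*exp(y)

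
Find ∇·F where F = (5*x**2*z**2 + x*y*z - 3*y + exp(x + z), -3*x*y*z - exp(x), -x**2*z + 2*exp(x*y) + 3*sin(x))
-x**2 + 10*x*z**2 - 3*x*z + y*z + exp(x + z)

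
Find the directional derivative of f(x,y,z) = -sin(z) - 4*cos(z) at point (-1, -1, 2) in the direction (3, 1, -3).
3*sqrt(19)*(-4*sin(2) + cos(2))/19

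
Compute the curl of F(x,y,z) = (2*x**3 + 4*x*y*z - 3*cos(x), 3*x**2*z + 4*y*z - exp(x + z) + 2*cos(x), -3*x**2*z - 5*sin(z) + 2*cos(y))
(-3*x**2 - 4*y + exp(x + z) - 2*sin(y), 2*x*(2*y + 3*z), 2*x*z - exp(x + z) - 2*sin(x))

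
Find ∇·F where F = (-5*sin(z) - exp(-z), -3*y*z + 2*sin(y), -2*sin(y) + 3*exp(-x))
-3*z + 2*cos(y)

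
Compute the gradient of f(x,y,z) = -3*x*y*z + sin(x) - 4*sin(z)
(-3*y*z + cos(x), -3*x*z, -3*x*y - 4*cos(z))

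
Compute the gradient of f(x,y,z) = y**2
(0, 2*y, 0)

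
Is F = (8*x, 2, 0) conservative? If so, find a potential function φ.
Yes, F is conservative. φ = 4*x**2 + 2*y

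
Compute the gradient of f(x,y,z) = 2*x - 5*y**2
(2, -10*y, 0)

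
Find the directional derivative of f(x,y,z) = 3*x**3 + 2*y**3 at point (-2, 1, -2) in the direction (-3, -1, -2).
-57*sqrt(14)/7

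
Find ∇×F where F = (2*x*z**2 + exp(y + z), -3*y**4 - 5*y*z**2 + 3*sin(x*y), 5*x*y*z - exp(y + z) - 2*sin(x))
(5*x*z + 10*y*z - exp(y + z), 4*x*z - 5*y*z + exp(y + z) + 2*cos(x), 3*y*cos(x*y) - exp(y + z))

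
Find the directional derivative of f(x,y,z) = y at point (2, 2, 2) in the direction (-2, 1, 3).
sqrt(14)/14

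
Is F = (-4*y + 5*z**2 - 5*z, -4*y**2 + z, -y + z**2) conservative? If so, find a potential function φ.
No, ∇×F = (-2, 10*z - 5, 4) ≠ 0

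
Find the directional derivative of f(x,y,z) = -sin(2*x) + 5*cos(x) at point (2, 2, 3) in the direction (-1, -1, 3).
sqrt(11)*(2*cos(4) + 5*sin(2))/11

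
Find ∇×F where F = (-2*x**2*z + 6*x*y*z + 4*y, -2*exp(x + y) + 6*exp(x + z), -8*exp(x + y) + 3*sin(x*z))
(-8*exp(x + y) - 6*exp(x + z), -2*x**2 + 6*x*y - 3*z*cos(x*z) + 8*exp(x + y), -6*x*z - 2*exp(x + y) + 6*exp(x + z) - 4)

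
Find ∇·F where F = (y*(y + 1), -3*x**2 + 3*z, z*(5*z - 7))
10*z - 7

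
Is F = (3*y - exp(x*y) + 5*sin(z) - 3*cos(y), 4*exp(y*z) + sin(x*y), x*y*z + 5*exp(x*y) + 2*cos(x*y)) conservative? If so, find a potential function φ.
No, ∇×F = (x*z + 5*x*exp(x*y) - 2*x*sin(x*y) - 4*y*exp(y*z), -y*z - 5*y*exp(x*y) + 2*y*sin(x*y) + 5*cos(z), x*exp(x*y) + y*cos(x*y) - 3*sin(y) - 3) ≠ 0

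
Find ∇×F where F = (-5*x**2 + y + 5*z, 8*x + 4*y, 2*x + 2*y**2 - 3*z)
(4*y, 3, 7)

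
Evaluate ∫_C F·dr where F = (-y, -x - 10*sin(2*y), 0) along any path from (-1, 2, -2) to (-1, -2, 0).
-4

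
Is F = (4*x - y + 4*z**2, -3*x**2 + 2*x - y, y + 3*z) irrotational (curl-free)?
No, ∇×F = (1, 8*z, 3 - 6*x)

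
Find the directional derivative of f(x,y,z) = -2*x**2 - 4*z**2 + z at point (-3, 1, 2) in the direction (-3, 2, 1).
-51*sqrt(14)/14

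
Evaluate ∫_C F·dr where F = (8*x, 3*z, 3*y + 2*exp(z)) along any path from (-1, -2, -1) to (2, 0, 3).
-2*exp(-1) + 6 + 2*exp(3)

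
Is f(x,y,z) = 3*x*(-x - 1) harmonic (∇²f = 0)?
No, ∇²f = -6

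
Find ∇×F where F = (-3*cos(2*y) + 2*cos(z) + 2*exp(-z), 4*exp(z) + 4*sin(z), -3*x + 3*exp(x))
(-4*exp(z) - 4*cos(z), -3*exp(x) - 2*sin(z) + 3 - 2*exp(-z), -6*sin(2*y))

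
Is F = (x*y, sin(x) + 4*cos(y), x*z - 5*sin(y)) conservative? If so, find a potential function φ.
No, ∇×F = (-5*cos(y), -z, -x + cos(x)) ≠ 0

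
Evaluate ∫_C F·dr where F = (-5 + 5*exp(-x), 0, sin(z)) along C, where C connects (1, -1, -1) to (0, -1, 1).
5*exp(-1)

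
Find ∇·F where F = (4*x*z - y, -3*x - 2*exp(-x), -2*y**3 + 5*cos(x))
4*z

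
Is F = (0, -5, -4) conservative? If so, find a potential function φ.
Yes, F is conservative. φ = -5*y - 4*z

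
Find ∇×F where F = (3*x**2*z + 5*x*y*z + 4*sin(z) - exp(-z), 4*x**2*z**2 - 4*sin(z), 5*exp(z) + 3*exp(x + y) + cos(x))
(-8*x**2*z + 3*exp(x + y) + 4*cos(z), 3*x**2 + 5*x*y - 3*exp(x + y) + sin(x) + 4*cos(z) + exp(-z), x*z*(8*z - 5))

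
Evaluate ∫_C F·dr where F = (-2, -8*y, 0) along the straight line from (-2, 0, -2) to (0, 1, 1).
-8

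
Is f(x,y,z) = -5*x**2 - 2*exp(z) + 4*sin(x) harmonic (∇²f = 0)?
No, ∇²f = -2*exp(z) - 4*sin(x) - 10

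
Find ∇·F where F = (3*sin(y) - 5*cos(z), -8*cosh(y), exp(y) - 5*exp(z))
-5*exp(z) - 8*sinh(y)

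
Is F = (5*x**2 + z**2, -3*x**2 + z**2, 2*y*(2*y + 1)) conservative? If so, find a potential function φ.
No, ∇×F = (8*y - 2*z + 2, 2*z, -6*x) ≠ 0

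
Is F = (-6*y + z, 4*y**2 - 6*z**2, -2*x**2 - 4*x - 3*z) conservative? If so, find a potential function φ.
No, ∇×F = (12*z, 4*x + 5, 6) ≠ 0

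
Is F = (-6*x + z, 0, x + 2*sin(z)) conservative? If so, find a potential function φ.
Yes, F is conservative. φ = -3*x**2 + x*z - 2*cos(z)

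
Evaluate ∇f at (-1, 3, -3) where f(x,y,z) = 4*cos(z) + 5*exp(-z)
(0, 0, -5*exp(3) + 4*sin(3))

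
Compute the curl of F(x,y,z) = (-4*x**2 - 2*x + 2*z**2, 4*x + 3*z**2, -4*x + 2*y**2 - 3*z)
(4*y - 6*z, 4*z + 4, 4)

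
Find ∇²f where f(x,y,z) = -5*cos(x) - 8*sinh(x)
5*cos(x) - 8*sinh(x)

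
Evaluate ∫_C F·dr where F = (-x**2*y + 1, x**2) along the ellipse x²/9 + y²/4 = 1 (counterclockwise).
27*pi/2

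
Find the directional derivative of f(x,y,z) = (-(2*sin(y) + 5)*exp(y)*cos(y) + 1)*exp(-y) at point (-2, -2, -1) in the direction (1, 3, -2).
-3*sqrt(14)*(2*cos(4) + 5*sin(2) + exp(2))/14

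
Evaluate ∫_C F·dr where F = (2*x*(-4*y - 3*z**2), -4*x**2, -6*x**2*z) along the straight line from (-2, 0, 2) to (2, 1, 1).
20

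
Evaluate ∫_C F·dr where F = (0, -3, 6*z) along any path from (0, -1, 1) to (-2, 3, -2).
-3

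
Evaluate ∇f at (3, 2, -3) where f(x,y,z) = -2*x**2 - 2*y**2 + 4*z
(-12, -8, 4)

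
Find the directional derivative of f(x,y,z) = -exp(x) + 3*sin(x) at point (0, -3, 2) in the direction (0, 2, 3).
0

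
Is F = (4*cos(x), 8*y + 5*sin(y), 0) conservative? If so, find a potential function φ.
Yes, F is conservative. φ = 4*y**2 + 4*sin(x) - 5*cos(y)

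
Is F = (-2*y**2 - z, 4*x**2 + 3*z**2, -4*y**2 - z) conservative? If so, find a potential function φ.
No, ∇×F = (-8*y - 6*z, -1, 8*x + 4*y) ≠ 0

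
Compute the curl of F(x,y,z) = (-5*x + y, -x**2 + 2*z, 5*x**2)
(-2, -10*x, -2*x - 1)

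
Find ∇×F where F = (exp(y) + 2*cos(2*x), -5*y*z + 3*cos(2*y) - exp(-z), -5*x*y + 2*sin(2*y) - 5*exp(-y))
(-5*x + 5*y + 4*cos(2*y) - exp(-z) + 5*exp(-y), 5*y, -exp(y))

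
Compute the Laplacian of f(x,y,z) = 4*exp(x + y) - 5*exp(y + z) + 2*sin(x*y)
-2*x**2*sin(x*y) - 2*y**2*sin(x*y) + 8*exp(x + y) - 10*exp(y + z)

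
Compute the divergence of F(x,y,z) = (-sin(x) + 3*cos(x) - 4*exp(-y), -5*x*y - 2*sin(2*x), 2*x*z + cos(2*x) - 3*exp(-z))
-3*x - 3*sin(x) - cos(x) + 3*exp(-z)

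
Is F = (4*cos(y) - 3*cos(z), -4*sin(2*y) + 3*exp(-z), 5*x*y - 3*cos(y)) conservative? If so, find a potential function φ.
No, ∇×F = (5*x + 3*sin(y) + 3*exp(-z), -5*y + 3*sin(z), 4*sin(y)) ≠ 0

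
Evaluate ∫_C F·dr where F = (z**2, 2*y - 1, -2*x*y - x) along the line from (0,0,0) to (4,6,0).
30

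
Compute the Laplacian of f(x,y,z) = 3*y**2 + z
6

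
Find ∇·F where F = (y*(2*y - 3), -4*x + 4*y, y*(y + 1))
4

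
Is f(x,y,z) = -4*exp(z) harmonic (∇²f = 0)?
No, ∇²f = -4*exp(z)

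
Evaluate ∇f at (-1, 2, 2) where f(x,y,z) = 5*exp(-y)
(0, -5*exp(-2), 0)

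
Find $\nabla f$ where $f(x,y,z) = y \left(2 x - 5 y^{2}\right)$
(2*y, 2*x - 15*y**2, 0)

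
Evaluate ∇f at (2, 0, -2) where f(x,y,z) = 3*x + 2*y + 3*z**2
(3, 2, -12)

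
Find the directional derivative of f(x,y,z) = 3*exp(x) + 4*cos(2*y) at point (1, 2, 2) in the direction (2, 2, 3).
2*sqrt(17)*(-8*sin(4) + 3*E)/17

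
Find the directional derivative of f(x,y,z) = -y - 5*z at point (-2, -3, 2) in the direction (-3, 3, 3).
-2*sqrt(3)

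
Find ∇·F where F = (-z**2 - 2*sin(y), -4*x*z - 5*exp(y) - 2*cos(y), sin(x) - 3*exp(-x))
-5*exp(y) + 2*sin(y)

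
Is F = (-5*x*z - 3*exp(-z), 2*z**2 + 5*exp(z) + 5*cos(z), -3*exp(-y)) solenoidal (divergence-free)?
No, ∇·F = -5*z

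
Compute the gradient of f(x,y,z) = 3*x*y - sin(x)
(3*y - cos(x), 3*x, 0)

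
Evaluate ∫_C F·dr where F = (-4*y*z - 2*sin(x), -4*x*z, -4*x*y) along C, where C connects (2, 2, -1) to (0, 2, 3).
-14 - 2*cos(2)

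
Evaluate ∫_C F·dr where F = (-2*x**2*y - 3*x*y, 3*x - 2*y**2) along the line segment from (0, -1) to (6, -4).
645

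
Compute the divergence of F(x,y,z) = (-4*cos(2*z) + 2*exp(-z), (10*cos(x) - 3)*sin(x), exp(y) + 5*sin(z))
5*cos(z)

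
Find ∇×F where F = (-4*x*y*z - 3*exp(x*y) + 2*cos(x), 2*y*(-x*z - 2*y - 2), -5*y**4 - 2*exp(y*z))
(2*x*y - 20*y**3 - 2*z*exp(y*z), -4*x*y, 4*x*z + 3*x*exp(x*y) - 2*y*z)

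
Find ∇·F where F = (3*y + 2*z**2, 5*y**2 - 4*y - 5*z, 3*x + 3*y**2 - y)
10*y - 4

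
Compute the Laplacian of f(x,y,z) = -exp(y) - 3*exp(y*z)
-3*y**2*exp(y*z) - 3*z**2*exp(y*z) - exp(y)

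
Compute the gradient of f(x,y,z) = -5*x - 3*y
(-5, -3, 0)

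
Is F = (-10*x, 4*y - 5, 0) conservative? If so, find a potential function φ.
Yes, F is conservative. φ = -5*x**2 + 2*y**2 - 5*y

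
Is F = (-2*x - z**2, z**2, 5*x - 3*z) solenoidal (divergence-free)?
No, ∇·F = -5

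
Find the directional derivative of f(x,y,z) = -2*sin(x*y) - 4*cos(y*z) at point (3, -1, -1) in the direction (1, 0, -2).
2*sqrt(5)*(cos(3) + 4*sin(1))/5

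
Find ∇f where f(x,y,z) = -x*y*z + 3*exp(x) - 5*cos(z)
(-y*z + 3*exp(x), -x*z, -x*y + 5*sin(z))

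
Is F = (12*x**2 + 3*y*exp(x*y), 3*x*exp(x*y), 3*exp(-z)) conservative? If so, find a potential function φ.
Yes, F is conservative. φ = 4*x**3 + 3*exp(x*y) - 3*exp(-z)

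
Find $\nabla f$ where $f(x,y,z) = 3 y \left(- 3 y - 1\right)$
(0, -18*y - 3, 0)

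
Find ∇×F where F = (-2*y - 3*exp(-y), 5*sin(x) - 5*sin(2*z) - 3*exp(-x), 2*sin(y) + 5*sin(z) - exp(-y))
(2*cos(y) + 10*cos(2*z) + exp(-y), 0, 5*cos(x) + 2 - 3*exp(-y) + 3*exp(-x))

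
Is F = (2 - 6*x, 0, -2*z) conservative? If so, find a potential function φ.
Yes, F is conservative. φ = -3*x**2 + 2*x - z**2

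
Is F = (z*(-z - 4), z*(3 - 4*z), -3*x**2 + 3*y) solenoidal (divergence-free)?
Yes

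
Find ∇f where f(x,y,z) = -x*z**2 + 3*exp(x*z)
(z*(-z + 3*exp(x*z)), 0, x*(-2*z + 3*exp(x*z)))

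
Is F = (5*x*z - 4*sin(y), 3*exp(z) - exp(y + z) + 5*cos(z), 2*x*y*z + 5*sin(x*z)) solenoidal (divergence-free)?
No, ∇·F = 2*x*y + 5*x*cos(x*z) + 5*z - exp(y + z)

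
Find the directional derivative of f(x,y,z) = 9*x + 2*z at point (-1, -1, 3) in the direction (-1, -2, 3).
-3*sqrt(14)/14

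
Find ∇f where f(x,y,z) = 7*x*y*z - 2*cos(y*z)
(7*y*z, z*(7*x + 2*sin(y*z)), y*(7*x + 2*sin(y*z)))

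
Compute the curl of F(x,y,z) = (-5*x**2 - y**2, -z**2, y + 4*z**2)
(2*z + 1, 0, 2*y)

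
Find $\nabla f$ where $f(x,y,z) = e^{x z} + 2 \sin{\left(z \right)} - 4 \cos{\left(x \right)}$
(z*exp(x*z) + 4*sin(x), 0, x*exp(x*z) + 2*cos(z))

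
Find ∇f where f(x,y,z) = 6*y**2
(0, 12*y, 0)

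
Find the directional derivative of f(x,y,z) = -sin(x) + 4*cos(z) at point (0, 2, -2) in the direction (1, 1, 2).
sqrt(6)*(-1 + 8*sin(2))/6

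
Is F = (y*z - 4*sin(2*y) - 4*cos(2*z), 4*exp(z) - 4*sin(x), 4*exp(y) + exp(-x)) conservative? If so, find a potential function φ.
No, ∇×F = (4*exp(y) - 4*exp(z), y + 8*sin(2*z) + exp(-x), -z - 4*cos(x) + 8*cos(2*y)) ≠ 0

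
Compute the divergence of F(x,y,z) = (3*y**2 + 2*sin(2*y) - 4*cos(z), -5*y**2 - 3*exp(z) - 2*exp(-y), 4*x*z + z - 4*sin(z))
4*x - 10*y - 4*cos(z) + 1 + 2*exp(-y)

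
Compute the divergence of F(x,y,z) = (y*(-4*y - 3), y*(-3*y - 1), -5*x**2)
-6*y - 1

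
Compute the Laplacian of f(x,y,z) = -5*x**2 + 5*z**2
0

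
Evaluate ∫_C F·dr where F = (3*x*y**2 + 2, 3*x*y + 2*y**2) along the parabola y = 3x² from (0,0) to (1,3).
353/10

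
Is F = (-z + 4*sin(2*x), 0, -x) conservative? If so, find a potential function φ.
Yes, F is conservative. φ = -x*z - 2*cos(2*x)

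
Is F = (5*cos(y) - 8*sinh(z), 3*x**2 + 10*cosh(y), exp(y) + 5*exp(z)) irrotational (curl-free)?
No, ∇×F = (exp(y), -8*cosh(z), 6*x + 5*sin(y))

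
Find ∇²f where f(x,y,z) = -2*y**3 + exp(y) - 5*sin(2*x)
-12*y + exp(y) + 20*sin(2*x)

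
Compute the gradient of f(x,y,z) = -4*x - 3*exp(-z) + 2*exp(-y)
(-4, -2*exp(-y), 3*exp(-z))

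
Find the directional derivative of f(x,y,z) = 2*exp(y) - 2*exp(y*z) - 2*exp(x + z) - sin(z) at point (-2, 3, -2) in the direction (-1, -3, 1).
-sqrt(11)*(exp(6)*cos(2) + 18 + 6*exp(9))*exp(-6)/11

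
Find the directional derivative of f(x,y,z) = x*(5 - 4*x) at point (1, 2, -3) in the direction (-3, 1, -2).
9*sqrt(14)/14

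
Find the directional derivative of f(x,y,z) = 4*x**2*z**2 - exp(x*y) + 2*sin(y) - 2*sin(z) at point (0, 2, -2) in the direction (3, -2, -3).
sqrt(22)*(-3 + cos(2))/11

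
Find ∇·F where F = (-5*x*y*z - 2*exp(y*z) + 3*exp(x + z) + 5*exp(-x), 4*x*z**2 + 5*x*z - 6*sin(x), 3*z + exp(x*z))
x*exp(x*z) - 5*y*z + 3*exp(x + z) + 3 - 5*exp(-x)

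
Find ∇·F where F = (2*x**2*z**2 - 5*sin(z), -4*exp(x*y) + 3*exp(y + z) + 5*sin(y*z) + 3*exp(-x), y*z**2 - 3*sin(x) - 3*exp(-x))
4*x*z**2 - 4*x*exp(x*y) + 2*y*z + 5*z*cos(y*z) + 3*exp(y + z)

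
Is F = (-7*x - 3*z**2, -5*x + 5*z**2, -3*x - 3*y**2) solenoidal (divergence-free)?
No, ∇·F = -7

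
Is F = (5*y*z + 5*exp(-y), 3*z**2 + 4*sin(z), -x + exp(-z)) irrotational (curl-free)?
No, ∇×F = (-6*z - 4*cos(z), 5*y + 1, -5*z + 5*exp(-y))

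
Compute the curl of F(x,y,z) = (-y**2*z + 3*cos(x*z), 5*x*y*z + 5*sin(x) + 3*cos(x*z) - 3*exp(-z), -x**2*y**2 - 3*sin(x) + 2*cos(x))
((x*(-2*x*y - 5*y + 3*sin(x*z))*exp(z) - 3)*exp(-z), 2*x*y**2 - 3*x*sin(x*z) - y**2 + 2*sin(x) + 3*cos(x), 7*y*z - 3*z*sin(x*z) + 5*cos(x))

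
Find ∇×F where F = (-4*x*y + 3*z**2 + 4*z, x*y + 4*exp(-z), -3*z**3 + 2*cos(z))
(4*exp(-z), 6*z + 4, 4*x + y)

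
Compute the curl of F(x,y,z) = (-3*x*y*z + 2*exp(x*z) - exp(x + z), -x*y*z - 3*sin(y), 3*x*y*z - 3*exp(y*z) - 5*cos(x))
(x*y + 3*x*z - 3*z*exp(y*z), -3*x*y + 2*x*exp(x*z) - 3*y*z - exp(x + z) - 5*sin(x), z*(3*x - y))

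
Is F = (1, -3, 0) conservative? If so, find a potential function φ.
Yes, F is conservative. φ = x - 3*y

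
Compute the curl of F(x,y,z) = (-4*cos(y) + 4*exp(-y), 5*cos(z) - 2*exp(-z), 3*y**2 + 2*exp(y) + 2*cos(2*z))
(6*y + 2*exp(y) + 5*sin(z) - 2*exp(-z), 0, -4*sin(y) + 4*exp(-y))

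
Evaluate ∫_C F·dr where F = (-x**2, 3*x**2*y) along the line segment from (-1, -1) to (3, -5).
320/3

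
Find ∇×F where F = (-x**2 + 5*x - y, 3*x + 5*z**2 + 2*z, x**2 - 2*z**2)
(-10*z - 2, -2*x, 4)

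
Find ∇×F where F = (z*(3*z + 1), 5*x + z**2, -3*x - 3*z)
(-2*z, 6*z + 4, 5)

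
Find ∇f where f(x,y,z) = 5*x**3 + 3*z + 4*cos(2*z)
(15*x**2, 0, 3 - 8*sin(2*z))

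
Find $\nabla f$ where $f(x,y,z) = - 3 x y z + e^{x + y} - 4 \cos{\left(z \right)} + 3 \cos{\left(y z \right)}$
(-3*y*z + exp(x + y), -3*x*z - 3*z*sin(y*z) + exp(x + y), -3*x*y - 3*y*sin(y*z) + 4*sin(z))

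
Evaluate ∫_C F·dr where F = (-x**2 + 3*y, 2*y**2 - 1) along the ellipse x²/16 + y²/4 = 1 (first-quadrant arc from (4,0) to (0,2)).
74/3 - 6*pi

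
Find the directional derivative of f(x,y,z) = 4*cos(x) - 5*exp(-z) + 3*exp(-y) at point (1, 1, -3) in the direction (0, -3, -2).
sqrt(13)*(9 - 10*exp(4))*exp(-1)/13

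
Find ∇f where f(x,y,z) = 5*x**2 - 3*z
(10*x, 0, -3)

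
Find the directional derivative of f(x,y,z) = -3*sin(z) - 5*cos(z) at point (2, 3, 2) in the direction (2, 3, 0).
0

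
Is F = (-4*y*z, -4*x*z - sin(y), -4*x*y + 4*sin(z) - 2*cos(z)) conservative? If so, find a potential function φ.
Yes, F is conservative. φ = -4*x*y*z - 2*sin(z) + cos(y) - 4*cos(z)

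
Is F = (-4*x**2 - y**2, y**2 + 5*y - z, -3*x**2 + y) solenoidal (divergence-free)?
No, ∇·F = -8*x + 2*y + 5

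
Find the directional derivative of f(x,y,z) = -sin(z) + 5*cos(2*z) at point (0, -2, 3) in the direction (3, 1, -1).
sqrt(11)*(10*sin(6) + cos(3))/11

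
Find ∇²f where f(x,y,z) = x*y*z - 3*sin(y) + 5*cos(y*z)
-5*y**2*cos(y*z) - 5*z**2*cos(y*z) + 3*sin(y)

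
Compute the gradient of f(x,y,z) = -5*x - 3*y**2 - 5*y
(-5, -6*y - 5, 0)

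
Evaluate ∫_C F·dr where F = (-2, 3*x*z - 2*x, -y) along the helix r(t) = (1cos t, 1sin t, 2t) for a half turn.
pi*(-2 + 3*pi)/2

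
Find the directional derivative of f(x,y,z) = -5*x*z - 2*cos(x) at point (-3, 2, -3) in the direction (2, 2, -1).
5 - 4*sin(3)/3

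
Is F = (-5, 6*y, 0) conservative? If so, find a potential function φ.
Yes, F is conservative. φ = -5*x + 3*y**2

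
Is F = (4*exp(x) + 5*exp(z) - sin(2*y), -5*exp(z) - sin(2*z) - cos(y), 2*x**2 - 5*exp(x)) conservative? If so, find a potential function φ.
No, ∇×F = (5*exp(z) + 2*cos(2*z), -4*x + 5*exp(x) + 5*exp(z), 2*cos(2*y)) ≠ 0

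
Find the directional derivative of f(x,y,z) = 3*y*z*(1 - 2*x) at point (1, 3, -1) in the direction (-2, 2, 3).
-57*sqrt(17)/17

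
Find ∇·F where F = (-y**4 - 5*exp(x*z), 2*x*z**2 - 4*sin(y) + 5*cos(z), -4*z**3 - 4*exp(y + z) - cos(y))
-12*z**2 - 5*z*exp(x*z) - 4*exp(y + z) - 4*cos(y)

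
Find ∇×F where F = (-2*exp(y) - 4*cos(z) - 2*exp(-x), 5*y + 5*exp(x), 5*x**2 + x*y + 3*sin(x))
(x, -10*x - y + 4*sin(z) - 3*cos(x), 5*exp(x) + 2*exp(y))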